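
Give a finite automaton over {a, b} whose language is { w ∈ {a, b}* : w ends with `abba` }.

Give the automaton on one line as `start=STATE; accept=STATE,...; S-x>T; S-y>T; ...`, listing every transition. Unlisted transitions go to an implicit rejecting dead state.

Let each state record the length of the longest suffix of the input read so far that is also a prefix of `abba`. q1 means the last symbol is `a`; q2 means the last 2 symbols are `ab`; q3 means the last 3 symbols are `abb`; q4 means the last 4 symbols are `abba`. Accept only at q4, where the string currently ends in `abba`.
        a   b  
>  q0   q1  q0 
   q1   q1  q2 
   q2   q1  q3 
   q3   q4  q0 
 * q4   q1  q2 
(> = start, * = accepting)

start=q0; accept=q4; q0-a>q1; q0-b>q0; q1-a>q1; q1-b>q2; q2-a>q1; q2-b>q3; q3-a>q4; q3-b>q0; q4-a>q1; q4-b>q2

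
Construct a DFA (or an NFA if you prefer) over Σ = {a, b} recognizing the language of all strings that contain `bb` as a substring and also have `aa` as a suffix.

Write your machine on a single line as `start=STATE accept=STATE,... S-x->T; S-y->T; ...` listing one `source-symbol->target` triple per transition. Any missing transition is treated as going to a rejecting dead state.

start=q0; accept=q4; q0-a->q0; q0-b->q1; q1-a->q0; q1-b->q2; q2-a->q3; q2-b->q2; q3-a->q4; q3-b->q2; q4-a->q4; q4-b->q2

Build one automaton per condition and run them in lockstep. One (3 states) tracks whether and how much of `bb` has been seen; the other (3 states) tracks how much of the suffix `aa` has currently been matched. Each combined state is a pair, one component from each; accept when both components accept. Equivalent product states are then merged.
A 5-state machine:
        a   b  
>  q0   q0  q1 
   q1   q0  q2 
   q2   q3  q2 
   q3   q4  q2 
 * q4   q4  q2 
(> = start, * = accepting)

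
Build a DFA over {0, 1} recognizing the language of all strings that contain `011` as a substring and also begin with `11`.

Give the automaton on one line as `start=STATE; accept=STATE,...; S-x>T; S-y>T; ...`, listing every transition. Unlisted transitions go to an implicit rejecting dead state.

Build one automaton per condition and run them in lockstep. One (4 states) tracks whether and how much of `011` has been seen; the other (4 states) tracks whether the input so far still matches the prefix `11`. Each combined state is a pair, one component from each; accept when both components accept. Minimizing collapses redundant product states.
With 7 states:
        0   1  
>  s0   s1  s2 
   s1   s1  s1 
   s2   s1  s3 
   s3   s4  s3 
   s4   s4  s5 
   s5   s4  s6 
 * s6   s6  s6 
(> = start, * = accepting)

start=s0; accept=s6; s0-0>s1; s0-1>s2; s1-0>s1; s1-1>s1; s2-0>s1; s2-1>s3; s3-0>s4; s3-1>s3; s4-0>s4; s4-1>s5; s5-0>s4; s5-1>s6; s6-0>s6; s6-1>s6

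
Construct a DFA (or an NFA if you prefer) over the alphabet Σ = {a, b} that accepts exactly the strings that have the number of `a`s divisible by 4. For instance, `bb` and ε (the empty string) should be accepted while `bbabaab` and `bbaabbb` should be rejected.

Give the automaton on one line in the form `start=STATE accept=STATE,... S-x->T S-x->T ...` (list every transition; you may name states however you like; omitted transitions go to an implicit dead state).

The only thing that matters is how many `a`s have appeared, reduced mod 4. Use one state per residue: q0 for 0, …, q3 for 3. Reading `a` moves to the next residue; anything else stays put. q0 is accepting.
4 states suffice.
        a   b  
>* q0   q1  q0 
   q1   q2  q1 
   q2   q3  q2 
   q3   q0  q3 
(> = start, * = accepting)

start=q0 accept=q0 q0-a->q1 q0-b->q0 q1-a->q2 q1-b->q1 q2-a->q3 q2-b->q2 q3-a->q0 q3-b->q3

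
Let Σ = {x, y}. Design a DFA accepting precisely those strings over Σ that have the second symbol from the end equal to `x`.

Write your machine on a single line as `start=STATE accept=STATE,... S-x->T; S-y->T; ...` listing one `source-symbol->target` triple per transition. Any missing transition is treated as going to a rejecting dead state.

Because acceptance depends on a position counted from the end, the machine has to buffer the most recent 2 symbols. Make each state the string of the last up-to-2 symbols read; on input `x` shift the window left and append `x`. Accept when the buffered window has length 2 and begins with `x`.
        x   y  
>  q0   q1  q2 
   q1   q3  q4 
   q2   q5  q6 
 * q3   q3  q4 
 * q4   q5  q6 
   q5   q3  q4 
   q6   q5  q6 
(> = start, * = accepting)

start=q0; accept=q3,q4; q0-x->q1; q0-y->q2; q1-x->q3; q1-y->q4; q2-x->q5; q2-y->q6; q3-x->q3; q3-y->q4; q4-x->q5; q4-y->q6; q5-x->q3; q5-y->q4; q6-x->q5; q6-y->q6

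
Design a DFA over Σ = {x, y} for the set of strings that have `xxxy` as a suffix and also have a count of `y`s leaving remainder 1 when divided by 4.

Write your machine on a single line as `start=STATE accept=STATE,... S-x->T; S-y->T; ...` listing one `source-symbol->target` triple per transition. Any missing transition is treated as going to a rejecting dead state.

Build one automaton per condition and run them in lockstep. One (5 states) tracks how much of the suffix `xxxy` has currently been matched; the other (4 states) tracks the count of `y`s modulo 4. Each combined state is a pair, one component from each; accept when both components accept. Minimizing collapses redundant product states.
With 8 states:
        x   y  
>  S0   S1  S2 
   S1   S3  S2 
   S2   S2  S4 
   S3   S5  S2 
   S4   S4  S6 
   S5   S5  S7 
   S6   S6  S0 
 * S7   S2  S4 
(> = start, * = accepting)

start=S0; accept=S7; S0-x->S1; S0-y->S2; S1-x->S3; S1-y->S2; S2-x->S2; S2-y->S4; S3-x->S5; S3-y->S2; S4-x->S4; S4-y->S6; S5-x->S5; S5-y->S7; S6-x->S6; S6-y->S0; S7-x->S2; S7-y->S4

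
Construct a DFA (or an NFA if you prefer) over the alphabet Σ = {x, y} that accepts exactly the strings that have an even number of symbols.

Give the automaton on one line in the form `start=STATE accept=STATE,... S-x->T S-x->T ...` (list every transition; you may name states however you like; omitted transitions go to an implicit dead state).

Only the length mod 2 matters, so use a 2-cycle: from any state, every input symbol moves to the next state, wrapping B back to A. Mark A accepting.
       x  y 
>* A   B  B 
   B   A  A 
(> = start, * = accepting)

start=A accept=A A-x->B A-y->B B-x->A B-y->A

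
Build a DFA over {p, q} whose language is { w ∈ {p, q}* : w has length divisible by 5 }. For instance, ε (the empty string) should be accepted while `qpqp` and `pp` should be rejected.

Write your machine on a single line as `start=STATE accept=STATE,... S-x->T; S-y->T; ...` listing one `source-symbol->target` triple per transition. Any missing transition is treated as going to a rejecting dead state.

Count input length modulo 5: every symbol advances one step around the cycle A → B → C → D → E → A. Accept at A.
5 states suffice.
       p  q 
>* A   B  B 
   B   C  C 
   C   D  D 
   D   E  E 
   E   A  A 
(> = start, * = accepting)

start=A; accept=A; A-p->B; A-q->B; B-p->C; B-q->C; C-p->D; C-q->D; D-p->E; D-q->E; E-p->A; E-q->A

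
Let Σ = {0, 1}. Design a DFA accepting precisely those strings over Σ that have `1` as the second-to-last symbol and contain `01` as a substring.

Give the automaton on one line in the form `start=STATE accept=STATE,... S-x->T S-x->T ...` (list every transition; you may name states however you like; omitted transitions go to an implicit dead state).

Build one automaton per condition and run them in lockstep. The first has 7 states tracking the last 2 symbols read; the second has 3 states tracking whether and how much of `01` has been seen. A product state is a pair (one from each), accepting exactly when both do.
A 10-state machine:
        0   1  
>  s0   s1  s2 
   s1   s3  s4 
   s2   s5  s6 
   s3   s3  s4 
   s4   s7  s8 
   s5   s3  s4 
   s6   s5  s6 
 * s7   s9  s4 
 * s8   s7  s8 
   s9   s9  s4 
(> = start, * = accepting)

start=s0 accept=s7,s8 s0-0->s1 s0-1->s2 s1-0->s3 s1-1->s4 s2-0->s5 s2-1->s6 s3-0->s3 s3-1->s4 s4-0->s7 s4-1->s8 s5-0->s3 s5-1->s4 s6-0->s5 s6-1->s6 s7-0->s9 s7-1->s4 s8-0->s7 s8-1->s8 s9-0->s9 s9-1->s4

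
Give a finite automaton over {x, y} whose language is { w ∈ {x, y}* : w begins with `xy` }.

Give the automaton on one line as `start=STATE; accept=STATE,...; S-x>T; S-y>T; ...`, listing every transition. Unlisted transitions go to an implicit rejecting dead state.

start=S0; accept=S2; S0-x>S1; S0-y>S3; S1-x>S3; S1-y>S2; S2-x>S2; S2-y>S2; S3-x>S3; S3-y>S3

Check the first 2 symbols one by one: S0 through S1 record how many have matched `xy` so far; any wrong symbol goes to the dead state S3. After all 2 match we enter the accepting sink S2.
A 4-state machine:
        x   y  
>  S0   S1  S3 
   S1   S3  S2 
 * S2   S2  S2 
   S3   S3  S3 
(> = start, * = accepting)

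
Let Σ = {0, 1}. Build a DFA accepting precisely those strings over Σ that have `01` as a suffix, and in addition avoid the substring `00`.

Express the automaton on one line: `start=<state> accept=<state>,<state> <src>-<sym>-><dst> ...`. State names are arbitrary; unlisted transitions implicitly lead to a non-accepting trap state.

start=q0 accept=q3 q0-0->q1 q0-1->q0 q1-0->q2 q1-1->q3 q2-0->q2 q2-1->q2 q3-0->q1 q3-1->q0

Build one automaton per condition and run them in lockstep. The first has 3 states tracking how much of the suffix `01` has currently been matched; the second has 3 states tracking partial matches of the forbidden pattern `00`. A product state is a pair (one from each), accepting exactly when both do. After merging equivalent states the machine shrinks.
A 4-state machine:
        0   1  
>  q0   q1  q0 
   q1   q2  q3 
   q2   q2  q2 
 * q3   q1  q0 
(> = start, * = accepting)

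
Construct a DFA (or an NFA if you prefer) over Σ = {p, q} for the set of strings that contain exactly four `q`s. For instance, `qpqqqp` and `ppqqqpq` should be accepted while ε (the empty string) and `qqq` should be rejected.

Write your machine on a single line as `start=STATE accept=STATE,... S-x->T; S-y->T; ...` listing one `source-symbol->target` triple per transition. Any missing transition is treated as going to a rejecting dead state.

Only the number of `q`s matters, and only up to 5. Make a chain S0 → S1 → S2 → S3 → S4 → S5 advanced by each `q` (with S5 absorbing); every other symbol self-loops. The accepting set is {S4}.
        p   q  
>  S0   S0  S1 
   S1   S1  S2 
   S2   S2  S3 
   S3   S3  S4 
 * S4   S4  S5 
   S5   S5  S5 
(> = start, * = accepting)

start=S0; accept=S4; S0-p->S0; S0-q->S1; S1-p->S1; S1-q->S2; S2-p->S2; S2-q->S3; S3-p->S3; S3-q->S4; S4-p->S4; S4-q->S5; S5-p->S5; S5-q->S5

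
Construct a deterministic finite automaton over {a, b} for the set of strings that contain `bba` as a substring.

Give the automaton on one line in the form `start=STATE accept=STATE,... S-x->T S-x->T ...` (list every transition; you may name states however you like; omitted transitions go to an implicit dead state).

States q0..q2 record the length of the longest prefix of `bba` that matches the current input suffix. Reaching q3 means `bba` has been seen, and we stay there forever. Accept from q3.
4 states suffice.
        a   b  
>  q0   q0  q1 
   q1   q0  q2 
   q2   q3  q2 
 * q3   q3  q3 
(> = start, * = accepting)

start=q0 accept=q3 q0-a->q0 q0-b->q1 q1-a->q0 q1-b->q2 q2-a->q3 q2-b->q2 q3-a->q3 q3-b->q3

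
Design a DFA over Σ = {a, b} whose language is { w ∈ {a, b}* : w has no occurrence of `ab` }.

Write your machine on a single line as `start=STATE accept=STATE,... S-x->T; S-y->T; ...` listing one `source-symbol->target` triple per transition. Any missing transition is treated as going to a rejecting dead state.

This is the complement of 'contains `ab`'. Use the same substring-matching states — s0 through s2 holding how much of `ab` has just been matched — but flip the accepting set: everything except the trap s2 accepts.
A 3-state machine:
        a   b  
>* s0   s1  s0 
 * s1   s1  s2 
   s2   s2  s2 
(> = start, * = accepting)

start=s0; accept=s0,s1; s0-a->s1; s0-b->s0; s1-a->s1; s1-b->s2; s2-a->s2; s2-b->s2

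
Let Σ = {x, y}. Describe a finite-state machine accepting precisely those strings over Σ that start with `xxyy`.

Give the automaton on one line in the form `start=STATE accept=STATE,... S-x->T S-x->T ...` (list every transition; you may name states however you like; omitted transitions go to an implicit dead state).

start=q0 accept=q4 q0-x->q1 q0-y->q5 q1-x->q2 q1-y->q5 q2-x->q5 q2-y->q3 q3-x->q5 q3-y->q4 q4-x->q4 q4-y->q4 q5-x->q5 q5-y->q5

Check the first 4 symbols one by one: q0 through q3 record how many have matched `xxyy` so far; any wrong symbol goes to the dead state q5. After all 4 match we enter the accepting sink q4.
6 states suffice.
        x   y  
>  q0   q1  q5 
   q1   q2  q5 
   q2   q5  q3 
   q3   q5  q4 
 * q4   q4  q4 
   q5   q5  q5 
(> = start, * = accepting)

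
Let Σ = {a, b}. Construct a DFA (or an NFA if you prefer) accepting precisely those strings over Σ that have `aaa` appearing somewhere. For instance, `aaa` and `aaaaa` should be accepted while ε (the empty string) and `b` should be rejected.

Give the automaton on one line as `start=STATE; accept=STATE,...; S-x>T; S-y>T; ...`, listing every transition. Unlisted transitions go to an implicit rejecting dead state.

start=q0; accept=q3; q0-a>q1; q0-b>q0; q1-a>q2; q1-b>q0; q2-a>q3; q2-b>q0; q3-a>q3; q3-b>q3

Track how much of `aaa` has been matched so far: state q0 is no progress, q3 is the absorbing accept state reached once `aaa` has occurred. Intermediate states record partial matches; on a mismatch, fall back to the longest reusable overlap.
4 states suffice.
        a   b  
>  q0   q1  q0 
   q1   q2  q0 
   q2   q3  q0 
 * q3   q3  q3 
(> = start, * = accepting)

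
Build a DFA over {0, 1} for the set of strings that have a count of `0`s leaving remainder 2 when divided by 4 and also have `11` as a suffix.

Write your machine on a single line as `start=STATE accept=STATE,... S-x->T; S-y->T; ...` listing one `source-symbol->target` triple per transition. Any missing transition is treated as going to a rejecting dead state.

start=q0; accept=q10; q0-0->q1; q0-1->q2; q1-0->q3; q1-1->q4; q2-0->q1; q2-1->q5; q3-0->q6; q3-1->q7; q4-0->q3; q4-1->q8; q5-0->q1; q5-1->q5; q6-0->q0; q6-1->q9; q7-0->q6; q7-1->q10; q8-0->q3; q8-1->q8; q9-0->q0; q9-1->q11; q10-0->q6; q10-1->q10; q11-0->q0; q11-1->q11

Handle the two conditions separately and then intersect. The first has 4 states tracking the count of `0`s modulo 4; the second has 3 states tracking how much of the suffix `11` has currently been matched. A product state is a pair (one from each), accepting exactly when both do.
          0    1  
>  q0     q1   q2 
   q1     q3   q4 
   q2     q1   q5 
   q3     q6   q7 
   q4     q3   q8 
   q5     q1   q5 
   q6     q0   q9 
   q7     q6  q10 
   q8     q3   q8 
   q9     q0  q11 
 * q10    q6  q10 
   q11    q0  q11 
(> = start, * = accepting)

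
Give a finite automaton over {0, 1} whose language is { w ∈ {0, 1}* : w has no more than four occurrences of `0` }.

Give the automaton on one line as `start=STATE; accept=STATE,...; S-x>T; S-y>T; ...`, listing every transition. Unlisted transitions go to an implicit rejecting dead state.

start=S0; accept=S0,S1,S2,S3,S4; S0-0>S1; S0-1>S0; S1-0>S2; S1-1>S1; S2-0>S3; S2-1>S2; S3-0>S4; S3-1>S3; S4-0>S5; S4-1>S4; S5-0>S5; S5-1>S5

Count `0`s, saturating at 5: states S0 through S4 mean 0 through 4 `0`s seen; S5 means more than 4. Each `0` increments (capped at S5); other symbols loop. Accept from {S0, S1, S2, S3, S4}.
6 states suffice.
        0   1  
>* S0   S1  S0 
 * S1   S2  S1 
 * S2   S3  S2 
 * S3   S4  S3 
 * S4   S5  S4 
   S5   S5  S5 
(> = start, * = accepting)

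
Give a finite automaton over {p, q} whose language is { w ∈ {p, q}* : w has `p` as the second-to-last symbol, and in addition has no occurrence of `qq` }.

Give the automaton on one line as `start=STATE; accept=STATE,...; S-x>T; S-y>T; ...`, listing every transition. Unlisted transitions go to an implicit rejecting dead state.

Build one automaton per condition and run them in lockstep. One (7 states) tracks the last 2 symbols read; the other (3 states) tracks partial matches of the forbidden pattern `qq`. Each combined state is a pair, one component from each; accept when both components accept. Equivalent product states are then merged.
A 6-state machine:
        p   q  
>  s0   s1  s2 
   s1   s3  s4 
   s2   s1  s5 
 * s3   s3  s4 
 * s4   s1  s5 
   s5   s5  s5 
(> = start, * = accepting)

start=s0; accept=s3,s4; s0-p>s1; s0-q>s2; s1-p>s3; s1-q>s4; s2-p>s1; s2-q>s5; s3-p>s3; s3-q>s4; s4-p>s1; s4-q>s5; s5-p>s5; s5-q>s5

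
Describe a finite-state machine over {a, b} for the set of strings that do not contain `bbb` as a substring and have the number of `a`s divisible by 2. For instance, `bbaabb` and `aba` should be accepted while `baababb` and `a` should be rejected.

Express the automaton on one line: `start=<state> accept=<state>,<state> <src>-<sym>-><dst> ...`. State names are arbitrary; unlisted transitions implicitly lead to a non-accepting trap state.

Run two small machines in parallel and take their product. One (4 states) tracks partial matches of the forbidden pattern `bbb`; the other (2 states) tracks the count of `a`s modulo 2. Each combined state is a pair, one component from each; accept when both components accept. Equivalent product states are then merged.
With 7 states:
        a   b  
>* s0   s1  s2 
   s1   s0  s3 
 * s2   s1  s4 
   s3   s0  s5 
 * s4   s1  s6 
   s5   s0  s6 
   s6   s6  s6 
(> = start, * = accepting)

start=s0 accept=s0,s2,s4 s0-a->s1 s0-b->s2 s1-a->s0 s1-b->s3 s2-a->s1 s2-b->s4 s3-a->s0 s3-b->s5 s4-a->s1 s4-b->s6 s5-a->s0 s5-b->s6 s6-a->s6 s6-b->s6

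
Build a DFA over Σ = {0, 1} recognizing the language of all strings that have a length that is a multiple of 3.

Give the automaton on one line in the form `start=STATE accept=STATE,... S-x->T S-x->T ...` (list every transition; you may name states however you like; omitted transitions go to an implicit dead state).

Only the length mod 3 matters, so use a 3-cycle: from any state, every input symbol moves to the next state, wrapping C back to A. Mark A accepting.
3 states suffice.
       0  1 
>* A   B  B 
   B   C  C 
   C   A  A 
(> = start, * = accepting)

start=A accept=A A-0->B A-1->B B-0->C B-1->C C-0->A C-1->A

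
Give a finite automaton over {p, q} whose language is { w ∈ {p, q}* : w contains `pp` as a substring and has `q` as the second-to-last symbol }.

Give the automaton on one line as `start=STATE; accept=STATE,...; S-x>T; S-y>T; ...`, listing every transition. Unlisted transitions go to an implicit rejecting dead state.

Build one automaton per condition and run them in lockstep. The first has 3 states tracking whether and how much of `pp` has been seen; the second has 7 states tracking the last 2 symbols read. A product state is a pair (one from each), accepting exactly when both do.
10 states suffice.
        p   q  
>  S0   S1  S2 
   S1   S3  S4 
   S2   S5  S6 
   S3   S3  S7 
   S4   S5  S6 
   S5   S3  S4 
   S6   S5  S6 
   S7   S8  S9 
 * S8   S3  S7 
 * S9   S8  S9 
(> = start, * = accepting)

start=S0; accept=S8,S9; S0-p>S1; S0-q>S2; S1-p>S3; S1-q>S4; S2-p>S5; S2-q>S6; S3-p>S3; S3-q>S7; S4-p>S5; S4-q>S6; S5-p>S3; S5-q>S4; S6-p>S5; S6-q>S6; S7-p>S8; S7-q>S9; S8-p>S3; S8-q>S7; S9-p>S8; S9-q>S9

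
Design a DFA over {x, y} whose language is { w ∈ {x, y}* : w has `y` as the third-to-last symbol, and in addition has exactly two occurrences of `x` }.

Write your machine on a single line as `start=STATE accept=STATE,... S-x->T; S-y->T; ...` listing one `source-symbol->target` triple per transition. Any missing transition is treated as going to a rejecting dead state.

start=A; accept=K,M,N,O; A-x->B; A-y->C; B-x->D; B-y->E; C-x->F; C-y->C; D-x->G; D-y->H; E-x->I; E-y->J; F-x->K; F-y->E; G-x->G; G-y->G; H-x->G; H-y->L; I-x->G; I-y->M; J-x->N; J-y->J; K-x->G; K-y->H; L-x->G; L-y->O; M-x->G; M-y->L; N-x->G; N-y->M; O-x->G; O-y->O

Run two small machines in parallel and take their product. One (15 states) tracks the last 3 symbols read; the other (4 states) tracks the count of `x`s, saturating at 3. Each combined state is a pair, one component from each; accept when both components accept. Equivalent product states are then merged.
A 15-state machine:
       x  y 
>  A   B  C 
   B   D  E 
   C   F  C 
   D   G  H 
   E   I  J 
   F   K  E 
   G   G  G 
   H   G  L 
   I   G  M 
   J   N  J 
 * K   G  H 
   L   G  O 
 * M   G  L 
 * N   G  M 
 * O   G  O 
(> = start, * = accepting)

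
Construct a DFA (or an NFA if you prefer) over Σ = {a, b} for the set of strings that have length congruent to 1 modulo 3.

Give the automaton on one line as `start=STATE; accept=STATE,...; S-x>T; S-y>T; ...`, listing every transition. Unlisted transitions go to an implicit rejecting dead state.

Only the length mod 3 matters, so use a 3-cycle: from any state, every input symbol moves to the next state, wrapping s2 back to s0. Mark s1 accepting.
3 states suffice.
        a   b  
>  s0   s1  s1 
 * s1   s2  s2 
   s2   s0  s0 
(> = start, * = accepting)

start=s0; accept=s1; s0-a>s1; s0-b>s1; s1-a>s2; s1-b>s2; s2-a>s0; s2-b>s0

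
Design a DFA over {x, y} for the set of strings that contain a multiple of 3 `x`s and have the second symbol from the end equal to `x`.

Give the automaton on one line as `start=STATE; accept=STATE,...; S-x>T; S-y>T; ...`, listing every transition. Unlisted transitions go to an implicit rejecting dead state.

start=s0; accept=s3,s5; s0-x>s1; s0-y>s0; s1-x>s2; s1-y>s1; s2-x>s3; s2-y>s4; s3-x>s1; s3-y>s5; s4-x>s6; s4-y>s4; s5-x>s1; s5-y>s0; s6-x>s1; s6-y>s5

Run two small machines in parallel and take their product. One (3 states) tracks the count of `x`s modulo 3; the other (7 states) tracks the last 2 symbols read. Each combined state is a pair, one component from each; accept when both components accept. After merging equivalent states the machine shrinks.
With 7 states:
        x   y  
>  s0   s1  s0 
   s1   s2  s1 
   s2   s3  s4 
 * s3   s1  s5 
   s4   s6  s4 
 * s5   s1  s0 
   s6   s1  s5 
(> = start, * = accepting)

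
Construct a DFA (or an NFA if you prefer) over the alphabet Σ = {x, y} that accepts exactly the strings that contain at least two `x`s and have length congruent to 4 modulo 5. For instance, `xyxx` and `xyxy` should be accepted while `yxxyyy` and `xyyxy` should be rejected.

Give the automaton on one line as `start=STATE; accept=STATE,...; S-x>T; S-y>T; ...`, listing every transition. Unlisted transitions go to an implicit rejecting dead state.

Handle the two conditions separately and then intersect. One (4 states) tracks the count of `x`s, saturating at 3; the other (5 states) tracks the input length modulo 5. Each combined state is a pair, one component from each; accept when both components accept. Equivalent product states are then merged.
       x  y 
>  A   B  C 
   B   D  E 
   C   E  F 
   D   G  G 
   E   G  H 
   F   H  I 
   G   J  J 
   H   J  K 
   I   K  L 
 * J   M  M 
   K   M  N 
   L   N  A 
   M   O  O 
   N   O  B 
   O   D  D 
(> = start, * = accepting)

start=A; accept=J; A-x>B; A-y>C; B-x>D; B-y>E; C-x>E; C-y>F; D-x>G; D-y>G; E-x>G; E-y>H; F-x>H; F-y>I; G-x>J; G-y>J; H-x>J; H-y>K; I-x>K; I-y>L; J-x>M; J-y>M; K-x>M; K-y>N; L-x>N; L-y>A; M-x>O; M-y>O; N-x>O; N-y>B; O-x>D; O-y>D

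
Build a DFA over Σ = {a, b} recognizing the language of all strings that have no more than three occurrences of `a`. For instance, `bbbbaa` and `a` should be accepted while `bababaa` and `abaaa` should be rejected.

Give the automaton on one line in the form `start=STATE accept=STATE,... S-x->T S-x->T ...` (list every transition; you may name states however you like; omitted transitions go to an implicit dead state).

start=s0 accept=s0,s1,s2,s3 s0-a->s1 s0-b->s0 s1-a->s2 s1-b->s1 s2-a->s3 s2-b->s2 s3-a->s4 s3-b->s3 s4-a->s4 s4-b->s4

Count `a`s, saturating at 4: states s0 through s3 mean 0 through 3 `a`s seen; s4 means more than 3. Each `a` increments (capped at s4); other symbols loop. Accept from {s0, s1, s2, s3}.
A 5-state machine:
        a   b  
>* s0   s1  s0 
 * s1   s2  s1 
 * s2   s3  s2 
 * s3   s4  s3 
   s4   s4  s4 
(> = start, * = accepting)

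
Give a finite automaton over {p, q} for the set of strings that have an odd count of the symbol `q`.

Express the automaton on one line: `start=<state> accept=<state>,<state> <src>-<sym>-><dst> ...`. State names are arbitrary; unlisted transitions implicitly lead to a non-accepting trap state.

Keep the running count of `q`s modulo 2: each `q` advances along the cycle s0 → s1 → s0 while other symbols loop. Accept at s1.
        p   q  
>  s0   s0  s1 
 * s1   s1  s0 
(> = start, * = accepting)

start=s0 accept=s1 s0-p->s0 s0-q->s1 s1-p->s1 s1-q->s0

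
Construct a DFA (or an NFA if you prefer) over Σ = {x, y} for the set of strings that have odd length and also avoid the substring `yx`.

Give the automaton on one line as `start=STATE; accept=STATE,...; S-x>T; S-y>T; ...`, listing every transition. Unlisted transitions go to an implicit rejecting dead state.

Run two small machines in parallel and take their product. The first has 2 states tracking the input length modulo 2; the second has 3 states tracking partial matches of the forbidden pattern `yx`. A product state is a pair (one from each), accepting exactly when both do.
A 6-state machine:
        x   y  
>  q0   q1  q2 
 * q1   q0  q3 
 * q2   q4  q3 
   q3   q5  q2 
   q4   q5  q5 
   q5   q4  q4 
(> = start, * = accepting)

start=q0; accept=q1,q2; q0-x>q1; q0-y>q2; q1-x>q0; q1-y>q3; q2-x>q4; q2-y>q3; q3-x>q5; q3-y>q2; q4-x>q5; q4-y>q5; q5-x>q4; q5-y>q4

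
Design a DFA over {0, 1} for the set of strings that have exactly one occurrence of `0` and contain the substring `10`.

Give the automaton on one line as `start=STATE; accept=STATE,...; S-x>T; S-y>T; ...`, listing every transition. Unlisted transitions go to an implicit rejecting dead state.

start=S0; accept=S3; S0-0>S1; S0-1>S2; S1-0>S1; S1-1>S1; S2-0>S3; S2-1>S2; S3-0>S1; S3-1>S3

Build one automaton per condition and run them in lockstep. The first has 3 states tracking the count of `0`s, saturating at 2; the second has 3 states tracking whether and how much of `10` has been seen. A product state is a pair (one from each), accepting exactly when both do. Minimizing collapses redundant product states.
With 4 states:
        0   1  
>  S0   S1  S2 
   S1   S1  S1 
   S2   S3  S2 
 * S3   S1  S3 
(> = start, * = accepting)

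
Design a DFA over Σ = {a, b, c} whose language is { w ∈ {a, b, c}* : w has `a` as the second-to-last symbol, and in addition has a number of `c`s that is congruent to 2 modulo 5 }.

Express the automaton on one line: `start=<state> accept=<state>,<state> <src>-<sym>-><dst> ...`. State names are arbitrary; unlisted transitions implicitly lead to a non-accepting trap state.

start=q0 accept=q4,q7 q0-a->q0 q0-b->q0 q0-c->q1 q1-a->q2 q1-b->q1 q1-c->q3 q2-a->q2 q2-b->q1 q2-c->q4 q3-a->q5 q3-b->q3 q3-c->q6 q4-a->q5 q4-b->q3 q4-c->q6 q5-a->q7 q5-b->q4 q5-c->q6 q6-a->q6 q6-b->q6 q6-c->q8 q7-a->q7 q7-b->q4 q7-c->q6 q8-a->q8 q8-b->q8 q8-c->q0

Handle the two conditions separately and then intersect. One (13 states) tracks the last 2 symbols read; the other (5 states) tracks the count of `c`s modulo 5. Each combined state is a pair, one component from each; accept when both components accept. Minimizing collapses redundant product states.
A 9-state machine:
        a   b   c  
>  q0   q0  q0  q1 
   q1   q2  q1  q3 
   q2   q2  q1  q4 
   q3   q5  q3  q6 
 * q4   q5  q3  q6 
   q5   q7  q4  q6 
   q6   q6  q6  q8 
 * q7   q7  q4  q6 
   q8   q8  q8  q0 
(> = start, * = accepting)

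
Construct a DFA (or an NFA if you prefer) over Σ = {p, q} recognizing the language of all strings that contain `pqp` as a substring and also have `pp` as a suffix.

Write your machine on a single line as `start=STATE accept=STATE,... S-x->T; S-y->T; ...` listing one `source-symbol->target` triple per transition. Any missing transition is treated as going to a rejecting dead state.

start=A; accept=F; A-p->B; A-q->A; B-p->C; B-q->D; C-p->C; C-q->D; D-p->E; D-q->A; E-p->F; E-q->G; F-p->F; F-q->G; G-p->E; G-q->G

Build one automaton per condition and run them in lockstep. One (4 states) tracks whether and how much of `pqp` has been seen; the other (3 states) tracks how much of the suffix `pp` has currently been matched. Each combined state is a pair, one component from each; accept when both components accept.
7 states suffice.
       p  q 
>  A   B  A 
   B   C  D 
   C   C  D 
   D   E  A 
   E   F  G 
 * F   F  G 
   G   E  G 
(> = start, * = accepting)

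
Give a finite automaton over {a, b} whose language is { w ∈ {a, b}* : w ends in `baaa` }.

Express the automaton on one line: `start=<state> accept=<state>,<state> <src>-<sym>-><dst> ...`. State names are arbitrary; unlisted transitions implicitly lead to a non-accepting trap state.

start=s0 accept=s4 s0-a->s0 s0-b->s1 s1-a->s2 s1-b->s1 s2-a->s3 s2-b->s1 s3-a->s4 s3-b->s1 s4-a->s0 s4-b->s1

Let each state record the length of the longest suffix of the input read so far that is also a prefix of `baaa`. s1 means the last symbol is `b`; s2 means the last 2 symbols are `ba`; s3 means the last 3 symbols are `baa`; s4 means the last 4 symbols are `baaa`. Accept only at s4, where the string currently ends in `baaa`.
5 states suffice.
        a   b  
>  s0   s0  s1 
   s1   s2  s1 
   s2   s3  s1 
   s3   s4  s1 
 * s4   s0  s1 
(> = start, * = accepting)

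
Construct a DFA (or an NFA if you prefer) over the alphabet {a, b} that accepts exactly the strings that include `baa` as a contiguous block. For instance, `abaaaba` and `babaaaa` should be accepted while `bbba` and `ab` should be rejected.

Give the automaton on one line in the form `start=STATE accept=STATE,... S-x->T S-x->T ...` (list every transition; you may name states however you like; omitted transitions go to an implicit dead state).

Track how much of `baa` has been matched so far: state S0 is no progress, S3 is the absorbing accept state reached once `baa` has occurred. Intermediate states record partial matches; on a mismatch, fall back to the longest reusable overlap.
A 4-state machine:
        a   b  
>  S0   S0  S1 
   S1   S2  S1 
   S2   S3  S1 
 * S3   S3  S3 
(> = start, * = accepting)

start=S0 accept=S3 S0-a->S0 S0-b->S1 S1-a->S2 S1-b->S1 S2-a->S3 S2-b->S1 S3-a->S3 S3-b->S3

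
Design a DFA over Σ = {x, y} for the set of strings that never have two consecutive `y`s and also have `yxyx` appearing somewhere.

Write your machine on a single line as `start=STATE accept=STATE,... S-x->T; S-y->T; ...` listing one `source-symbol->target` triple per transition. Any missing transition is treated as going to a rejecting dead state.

Run two small machines in parallel and take their product. One (3 states) tracks partial matches of the forbidden pattern `yy`; the other (5 states) tracks whether and how much of `yxyx` has been seen. Each combined state is a pair, one component from each; accept when both components accept.
          x    y  
>  S0     S0   S1 
   S1     S2   S3 
   S2     S0   S4 
   S3     S5   S3 
   S4     S6   S3 
   S5     S7   S8 
 * S6     S6   S9 
   S7     S7   S3 
   S8    S10   S3 
 * S9     S6  S10 
   S10   S10  S10 
(> = start, * = accepting)

start=S0; accept=S6,S9; S0-x->S0; S0-y->S1; S1-x->S2; S1-y->S3; S2-x->S0; S2-y->S4; S3-x->S5; S3-y->S3; S4-x->S6; S4-y->S3; S5-x->S7; S5-y->S8; S6-x->S6; S6-y->S9; S7-x->S7; S7-y->S3; S8-x->S10; S8-y->S3; S9-x->S6; S9-y->S10; S10-x->S10; S10-y->S10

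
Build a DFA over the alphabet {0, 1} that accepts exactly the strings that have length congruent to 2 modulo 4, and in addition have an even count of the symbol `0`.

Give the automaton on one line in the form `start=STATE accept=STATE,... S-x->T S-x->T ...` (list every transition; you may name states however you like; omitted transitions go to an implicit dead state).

start=q0 accept=q3 q0-0->q1 q0-1->q2 q1-0->q3 q1-1->q4 q2-0->q4 q2-1->q3 q3-0->q5 q3-1->q6 q4-0->q6 q4-1->q5 q5-0->q0 q5-1->q7 q6-0->q7 q6-1->q0 q7-0->q2 q7-1->q1

Handle the two conditions separately and then intersect. The first has 4 states tracking the input length modulo 4; the second has 2 states tracking the count of `0`s modulo 2. A product state is a pair (one from each), accepting exactly when both do.
        0   1  
>  q0   q1  q2 
   q1   q3  q4 
   q2   q4  q3 
 * q3   q5  q6 
   q4   q6  q5 
   q5   q0  q7 
   q6   q7  q0 
   q7   q2  q1 
(> = start, * = accepting)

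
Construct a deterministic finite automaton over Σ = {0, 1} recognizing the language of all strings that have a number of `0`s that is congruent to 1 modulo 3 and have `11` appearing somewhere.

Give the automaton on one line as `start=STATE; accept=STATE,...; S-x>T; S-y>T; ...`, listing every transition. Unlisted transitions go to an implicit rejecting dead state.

Build one automaton per condition and run them in lockstep. One (3 states) tracks the count of `0`s modulo 3; the other (3 states) tracks whether and how much of `11` has been seen. Each combined state is a pair, one component from each; accept when both components accept.
With 9 states:
        0   1  
>  q0   q1  q2 
   q1   q3  q4 
   q2   q1  q5 
   q3   q0  q6 
   q4   q3  q7 
   q5   q7  q5 
   q6   q0  q8 
 * q7   q8  q7 
   q8   q5  q8 
(> = start, * = accepting)

start=q0; accept=q7; q0-0>q1; q0-1>q2; q1-0>q3; q1-1>q4; q2-0>q1; q2-1>q5; q3-0>q0; q3-1>q6; q4-0>q3; q4-1>q7; q5-0>q7; q5-1>q5; q6-0>q0; q6-1>q8; q7-0>q8; q7-1>q7; q8-0>q5; q8-1>q8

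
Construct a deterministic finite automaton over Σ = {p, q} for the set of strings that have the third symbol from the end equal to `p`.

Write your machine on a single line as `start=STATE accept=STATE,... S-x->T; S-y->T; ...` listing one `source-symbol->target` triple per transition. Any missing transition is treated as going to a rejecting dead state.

start=s0; accept=s7,s8,s9,s10; s0-p->s1; s0-q->s2; s1-p->s3; s1-q->s4; s2-p->s5; s2-q->s6; s3-p->s7; s3-q->s8; s4-p->s9; s4-q->s10; s5-p->s11; s5-q->s12; s6-p->s13; s6-q->s14; s7-p->s7; s7-q->s8; s8-p->s9; s8-q->s10; s9-p->s11; s9-q->s12; s10-p->s13; s10-q->s14; s11-p->s7; s11-q->s8; s12-p->s9; s12-q->s10; s13-p->s11; s13-q->s12; s14-p->s13; s14-q->s14

Because acceptance depends on a position counted from the end, the machine has to buffer the most recent 3 symbols. Make each state the string of the last up-to-3 symbols read; on input `x` shift the window left and append `x`. Accept when the buffered window has length 3 and begins with `p`.
A 15-state machine:
          p    q  
>  s0     s1   s2 
   s1     s3   s4 
   s2     s5   s6 
   s3     s7   s8 
   s4     s9  s10 
   s5    s11  s12 
   s6    s13  s14 
 * s7     s7   s8 
 * s8     s9  s10 
 * s9    s11  s12 
 * s10   s13  s14 
   s11    s7   s8 
   s12    s9  s10 
   s13   s11  s12 
   s14   s13  s14 
(> = start, * = accepting)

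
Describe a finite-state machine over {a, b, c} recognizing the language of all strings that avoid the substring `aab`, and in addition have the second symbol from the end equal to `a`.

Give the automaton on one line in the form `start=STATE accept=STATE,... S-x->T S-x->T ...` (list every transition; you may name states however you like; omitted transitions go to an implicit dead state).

Run two small machines in parallel and take their product. The first has 4 states tracking partial matches of the forbidden pattern `aab`; the second has 13 states tracking the last 2 symbols read. A product state is a pair (one from each), accepting exactly when both do.
With 22 states:
          a    b    c  
>  q0     q1   q2   q3 
   q1     q4   q5   q6 
   q2     q7   q8   q9 
   q3    q10  q11  q12 
 * q4     q4  q13   q6 
 * q5     q7   q8   q9 
 * q6    q10  q11  q12 
   q7     q4   q5   q6 
   q8     q7   q8   q9 
   q9    q10  q11  q12 
   q10    q4   q5   q6 
   q11    q7   q8   q9 
   q12   q10  q11  q12 
   q13   q14  q15  q16 
   q14   q17  q13  q18 
   q15   q14  q15  q16 
   q16   q19  q20  q21 
   q17   q17  q13  q18 
   q18   q19  q20  q21 
   q19   q17  q13  q18 
   q20   q14  q15  q16 
   q21   q19  q20  q21 
(> = start, * = accepting)

start=q0 accept=q4,q5,q6 q0-a->q1 q0-b->q2 q0-c->q3 q1-a->q4 q1-b->q5 q1-c->q6 q2-a->q7 q2-b->q8 q2-c->q9 q3-a->q10 q3-b->q11 q3-c->q12 q4-a->q4 q4-b->q13 q4-c->q6 q5-a->q7 q5-b->q8 q5-c->q9 q6-a->q10 q6-b->q11 q6-c->q12 q7-a->q4 q7-b->q5 q7-c->q6 q8-a->q7 q8-b->q8 q8-c->q9 q9-a->q10 q9-b->q11 q9-c->q12 q10-a->q4 q10-b->q5 q10-c->q6 q11-a->q7 q11-b->q8 q11-c->q9 q12-a->q10 q12-b->q11 q12-c->q12 q13-a->q14 q13-b->q15 q13-c->q16 q14-a->q17 q14-b->q13 q14-c->q18 q15-a->q14 q15-b->q15 q15-c->q16 q16-a->q19 q16-b->q20 q16-c->q21 q17-a->q17 q17-b->q13 q17-c->q18 q18-a->q19 q18-b->q20 q18-c->q21 q19-a->q17 q19-b->q13 q19-c->q18 q20-a->q14 q20-b->q15 q20-c->q16 q21-a->q19 q21-b->q20 q21-c->q21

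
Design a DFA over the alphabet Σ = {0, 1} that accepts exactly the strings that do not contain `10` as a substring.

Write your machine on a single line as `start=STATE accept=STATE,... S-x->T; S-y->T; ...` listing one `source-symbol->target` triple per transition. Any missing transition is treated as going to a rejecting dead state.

Track partial matches of the forbidden pattern `10`. State q2 is a dead state reached once `10` has occurred; every other state accepts. q0 means no part of `10` is currently matched.
3 states suffice.
        0   1  
>* q0   q0  q1 
 * q1   q2  q1 
   q2   q2  q2 
(> = start, * = accepting)

start=q0; accept=q0,q1; q0-0->q0; q0-1->q1; q1-0->q2; q1-1->q1; q2-0->q2; q2-1->q2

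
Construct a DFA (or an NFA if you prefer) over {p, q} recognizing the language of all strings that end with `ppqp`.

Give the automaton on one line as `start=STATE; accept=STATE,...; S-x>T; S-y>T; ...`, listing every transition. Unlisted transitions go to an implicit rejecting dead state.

Remember how much of `ppqp` the current input suffix matches. State A means no match yet; B means the last symbol is `p`; C means the last 2 symbols are `pp`; D means the last 3 symbols are `ppq`; E means the last 4 symbols are `ppqp`. Only E accepts. On a mismatch, fall back to the longest proper suffix that is still a prefix of `ppqp`.
A 5-state machine:
       p  q 
>  A   B  A 
   B   C  A 
   C   C  D 
   D   E  A 
 * E   C  A 
(> = start, * = accepting)

start=A; accept=E; A-p>B; A-q>A; B-p>C; B-q>A; C-p>C; C-q>D; D-p>E; D-q>A; E-p>C; E-q>A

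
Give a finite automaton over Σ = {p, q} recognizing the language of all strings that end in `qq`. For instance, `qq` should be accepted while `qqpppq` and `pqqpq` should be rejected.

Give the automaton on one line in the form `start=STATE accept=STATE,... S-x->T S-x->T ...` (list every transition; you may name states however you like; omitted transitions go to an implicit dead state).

Let each state record the length of the longest suffix of the input read so far that is also a prefix of `qq`. S1 means the last symbol is `q`; S2 means the last 2 symbols are `qq`. Accept only at S2, where the string currently ends in `qq`.
A 3-state machine:
        p   q  
>  S0   S0  S1 
   S1   S0  S2 
 * S2   S0  S2 
(> = start, * = accepting)

start=S0 accept=S2 S0-p->S0 S0-q->S1 S1-p->S0 S1-q->S2 S2-p->S0 S2-q->S2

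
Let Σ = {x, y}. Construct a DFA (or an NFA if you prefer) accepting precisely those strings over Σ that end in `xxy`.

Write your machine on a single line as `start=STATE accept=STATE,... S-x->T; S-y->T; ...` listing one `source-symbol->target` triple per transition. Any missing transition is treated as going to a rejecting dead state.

start=A; accept=D; A-x->B; A-y->A; B-x->C; B-y->A; C-x->C; C-y->D; D-x->B; D-y->A

Let each state record the length of the longest suffix of the input read so far that is also a prefix of `xxy`. B means the last symbol is `x`; C means the last 2 symbols are `xx`; D means the last 3 symbols are `xxy`. Accept only at D, where the string currently ends in `xxy`.
With 4 states:
       x  y 
>  A   B  A 
   B   C  A 
   C   C  D 
 * D   B  A 
(> = start, * = accepting)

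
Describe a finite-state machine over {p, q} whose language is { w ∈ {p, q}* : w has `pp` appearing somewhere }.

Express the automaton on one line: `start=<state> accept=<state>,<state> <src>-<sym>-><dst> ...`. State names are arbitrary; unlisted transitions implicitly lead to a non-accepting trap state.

start=S0 accept=S2 S0-p->S1 S0-q->S0 S1-p->S2 S1-q->S0 S2-p->S2 S2-q->S2

Track how much of `pp` has been matched so far: state S0 is no progress, S2 is the absorbing accept state reached once `pp` has occurred. Intermediate states record partial matches; on a mismatch, fall back to the longest reusable overlap.
        p   q  
>  S0   S1  S0 
   S1   S2  S0 
 * S2   S2  S2 
(> = start, * = accepting)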